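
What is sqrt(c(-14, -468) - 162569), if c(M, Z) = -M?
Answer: I*sqrt(162555) ≈ 403.18*I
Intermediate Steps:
sqrt(c(-14, -468) - 162569) = sqrt(-1*(-14) - 162569) = sqrt(14 - 162569) = sqrt(-162555) = I*sqrt(162555)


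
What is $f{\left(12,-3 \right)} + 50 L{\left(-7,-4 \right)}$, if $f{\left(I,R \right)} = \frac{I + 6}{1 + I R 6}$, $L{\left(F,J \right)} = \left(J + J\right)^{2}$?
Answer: $\frac{687982}{215} \approx 3199.9$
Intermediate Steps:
$L{\left(F,J \right)} = 4 J^{2}$ ($L{\left(F,J \right)} = \left(2 J\right)^{2} = 4 J^{2}$)
$f{\left(I,R \right)} = \frac{6 + I}{1 + 6 I R}$
$f{\left(12,-3 \right)} + 50 L{\left(-7,-4 \right)} = \frac{6 + 12}{1 + 6 \cdot 12 \left(-3\right)} + 50 \cdot 4 \left(-4\right)^{2} = \frac{1}{1 - 216} \cdot 18 + 50 \cdot 4 \cdot 16 = \frac{1}{-215} \cdot 18 + 50 \cdot 64 = \left(- \frac{1}{215}\right) 18 + 3200 = - \frac{18}{215} + 3200 = \frac{687982}{215}$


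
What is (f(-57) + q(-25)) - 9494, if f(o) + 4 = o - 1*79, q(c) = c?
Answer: -9659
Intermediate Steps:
f(o) = -83 + o (f(o) = -4 + (o - 1*79) = -4 + (o - 79) = -4 + (-79 + o) = -83 + o)
(f(-57) + q(-25)) - 9494 = ((-83 - 57) - 25) - 9494 = (-140 - 25) - 9494 = -165 - 9494 = -9659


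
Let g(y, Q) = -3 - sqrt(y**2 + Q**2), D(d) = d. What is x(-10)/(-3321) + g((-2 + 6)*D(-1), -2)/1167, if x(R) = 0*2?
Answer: -1/389 - 2*sqrt(5)/1167 ≈ -0.0064029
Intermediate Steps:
x(R) = 0
g(y, Q) = -3 - sqrt(Q**2 + y**2)
x(-10)/(-3321) + g((-2 + 6)*D(-1), -2)/1167 = 0/(-3321) + (-3 - sqrt((-2)**2 + ((-2 + 6)*(-1))**2))/1167 = 0*(-1/3321) + (-3 - sqrt(4 + (4*(-1))**2))*(1/1167) = 0 + (-3 - sqrt(4 + (-4)**2))*(1/1167) = 0 + (-3 - sqrt(4 + 16))*(1/1167) = 0 + (-3 - sqrt(20))*(1/1167) = 0 + (-3 - 2*sqrt(5))*(1/1167) = 0 + (-1/389 - 2*sqrt(5)/1167) = -1/389 - 2*sqrt(5)/1167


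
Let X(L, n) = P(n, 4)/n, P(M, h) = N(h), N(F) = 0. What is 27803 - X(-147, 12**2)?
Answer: 27803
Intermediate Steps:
P(M, h) = 0
X(L, n) = 0 (X(L, n) = 0/n = 0)
27803 - X(-147, 12**2) = 27803 - 1*0 = 27803 + 0 = 27803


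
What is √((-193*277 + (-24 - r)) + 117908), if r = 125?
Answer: √64298 ≈ 253.57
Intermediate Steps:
√((-193*277 + (-24 - r)) + 117908) = √((-193*277 + (-24 - 1*125)) + 117908) = √((-53461 + (-24 - 125)) + 117908) = √((-53461 - 149) + 117908) = √(-53610 + 117908) = √64298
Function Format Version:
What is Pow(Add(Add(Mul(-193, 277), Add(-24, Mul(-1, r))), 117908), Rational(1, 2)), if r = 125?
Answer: Pow(64298, Rational(1, 2)) ≈ 253.57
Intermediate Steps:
Pow(Add(Add(Mul(-193, 277), Add(-24, Mul(-1, r))), 117908), Rational(1, 2)) = Pow(Add(Add(Mul(-193, 277), Add(-24, Mul(-1, 125))), 117908), Rational(1, 2)) = Pow(Add(Add(-53461, Add(-24, -125)), 117908), Rational(1, 2)) = Pow(Add(Add(-53461, -149), 117908), Rational(1, 2)) = Pow(Add(-53610, 117908), Rational(1, 2)) = Pow(64298, Rational(1, 2))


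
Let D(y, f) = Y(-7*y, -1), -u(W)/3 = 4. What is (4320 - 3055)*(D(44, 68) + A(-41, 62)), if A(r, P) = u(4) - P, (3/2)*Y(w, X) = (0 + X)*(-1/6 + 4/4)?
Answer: -848815/9 ≈ -94313.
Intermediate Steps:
u(W) = -12 (u(W) = -3*4 = -12)
Y(w, X) = 5*X/9 (Y(w, X) = 2*((0 + X)*(-1/6 + 4/4))/3 = 2*(X*(-1*⅙ + 4*(¼)))/3 = 2*(X*(-⅙ + 1))/3 = 2*(X*(⅚))/3 = 2*(5*X/6)/3 = 5*X/9)
D(y, f) = -5/9 (D(y, f) = (5/9)*(-1) = -5/9)
A(r, P) = -12 - P
(4320 - 3055)*(D(44, 68) + A(-41, 62)) = (4320 - 3055)*(-5/9 + (-12 - 1*62)) = 1265*(-5/9 + (-12 - 62)) = 1265*(-5/9 - 74) = 1265*(-671/9) = -848815/9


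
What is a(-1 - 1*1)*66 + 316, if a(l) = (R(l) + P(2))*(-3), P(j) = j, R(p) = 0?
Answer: -80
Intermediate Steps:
a(l) = -6 (a(l) = (0 + 2)*(-3) = 2*(-3) = -6)
a(-1 - 1*1)*66 + 316 = -6*66 + 316 = -396 + 316 = -80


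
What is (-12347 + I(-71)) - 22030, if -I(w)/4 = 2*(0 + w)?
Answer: -33809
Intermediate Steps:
I(w) = -8*w (I(w) = -8*(0 + w) = -8*w)
(-12347 + I(-71)) - 22030 = (-12347 - 8*(-71)) - 22030 = (-12347 + 568) - 22030 = -11779 - 22030 = -33809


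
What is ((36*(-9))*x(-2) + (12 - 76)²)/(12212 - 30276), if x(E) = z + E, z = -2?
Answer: -337/1129 ≈ -0.29849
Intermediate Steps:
x(E) = -2 + E
((36*(-9))*x(-2) + (12 - 76)²)/(12212 - 30276) = ((36*(-9))*(-2 - 2) + (12 - 76)²)/(12212 - 30276) = (-324*(-4) + (-64)²)/(-18064) = (1296 + 4096)*(-1/18064) = 5392*(-1/18064) = -337/1129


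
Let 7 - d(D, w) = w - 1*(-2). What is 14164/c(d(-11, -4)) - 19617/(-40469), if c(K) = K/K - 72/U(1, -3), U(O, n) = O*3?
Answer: -44057825/71599 ≈ -615.34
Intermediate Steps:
U(O, n) = 3*O
d(D, w) = 5 - w (d(D, w) = 7 - (w - 1*(-2)) = 7 - (w + 2) = 7 - (2 + w) = 7 + (-2 - w) = 5 - w)
c(K) = -23 (c(K) = K/K - 72/(3*1) = 1 - 72/3 = 1 - 72*⅓ = 1 - 24 = -23)
14164/c(d(-11, -4)) - 19617/(-40469) = 14164/(-23) - 19617/(-40469) = 14164*(-1/23) - 19617*(-1/40469) = -14164/23 + 1509/3113 = -44057825/71599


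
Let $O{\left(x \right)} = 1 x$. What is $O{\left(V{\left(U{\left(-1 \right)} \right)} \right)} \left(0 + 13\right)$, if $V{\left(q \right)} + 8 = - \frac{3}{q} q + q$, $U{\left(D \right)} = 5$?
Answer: $-78$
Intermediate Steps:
$V{\left(q \right)} = -11 + q$ ($V{\left(q \right)} = -8 + \left(- \frac{3}{q} q + q\right) = -8 + \left(-3 + q\right) = -11 + q$)
$O{\left(x \right)} = x$
$O{\left(V{\left(U{\left(-1 \right)} \right)} \right)} \left(0 + 13\right) = \left(-11 + 5\right) \left(0 + 13\right) = \left(-6\right) 13 = -78$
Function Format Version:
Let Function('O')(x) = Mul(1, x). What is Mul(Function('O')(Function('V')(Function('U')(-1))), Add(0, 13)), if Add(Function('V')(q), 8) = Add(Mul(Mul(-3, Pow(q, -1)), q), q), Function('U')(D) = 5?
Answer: -78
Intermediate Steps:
Function('V')(q) = Add(-11, q) (Function('V')(q) = Add(-8, Add(Mul(Mul(-3, Pow(q, -1)), q), q)) = Add(-8, Add(-3, q)) = Add(-11, q))
Function('O')(x) = x
Mul(Function('O')(Function('V')(Function('U')(-1))), Add(0, 13)) = Mul(Add(-11, 5), Add(0, 13)) = Mul(-6, 13) = -78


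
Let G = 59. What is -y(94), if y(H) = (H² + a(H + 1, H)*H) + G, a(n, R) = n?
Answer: -17825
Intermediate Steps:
y(H) = 59 + H² + H*(1 + H) (y(H) = (H² + (H + 1)*H) + 59 = (H² + (1 + H)*H) + 59 = (H² + H*(1 + H)) + 59 = 59 + H² + H*(1 + H))
-y(94) = -(59 + 94 + 2*94²) = -(59 + 94 + 2*8836) = -(59 + 94 + 17672) = -1*17825 = -17825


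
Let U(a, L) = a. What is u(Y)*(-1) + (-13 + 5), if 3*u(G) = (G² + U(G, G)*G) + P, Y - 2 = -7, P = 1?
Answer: -25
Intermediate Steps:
Y = -5 (Y = 2 - 7 = -5)
u(G) = ⅓ + 2*G²/3 (u(G) = ((G² + G*G) + 1)/3 = ((G² + G²) + 1)/3 = (2*G² + 1)/3 = (1 + 2*G²)/3 = ⅓ + 2*G²/3)
u(Y)*(-1) + (-13 + 5) = (⅓ + (⅔)*(-5)²)*(-1) + (-13 + 5) = (⅓ + (⅔)*25)*(-1) - 8 = (⅓ + 50/3)*(-1) - 8 = 17*(-1) - 8 = -17 - 8 = -25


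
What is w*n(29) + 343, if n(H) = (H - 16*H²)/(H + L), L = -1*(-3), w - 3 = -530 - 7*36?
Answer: 10470609/32 ≈ 3.2721e+5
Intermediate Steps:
w = -779 (w = 3 + (-530 - 7*36) = 3 + (-530 - 252) = 3 - 782 = -779)
L = 3
n(H) = (H - 16*H²)/(3 + H) (n(H) = (H - 16*H²)/(H + 3) = (H - 16*H²)/(3 + H))
w*n(29) + 343 = -22591*(1 - 16*29)/(3 + 29) + 343 = -22591*(1 - 464)/32 + 343 = -22591*(-463)/32 + 343 = -779*(-13427/32) + 343 = 10459633/32 + 343 = 10470609/32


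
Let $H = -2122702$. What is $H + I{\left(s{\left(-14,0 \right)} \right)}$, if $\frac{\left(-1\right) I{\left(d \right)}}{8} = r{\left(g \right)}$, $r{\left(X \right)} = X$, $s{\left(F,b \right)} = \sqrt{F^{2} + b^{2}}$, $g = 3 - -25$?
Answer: $-2122926$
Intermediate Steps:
$g = 28$ ($g = 3 + 25 = 28$)
$I{\left(d \right)} = -224$ ($I{\left(d \right)} = \left(-8\right) 28 = -224$)
$H + I{\left(s{\left(-14,0 \right)} \right)} = -2122702 - 224 = -2122926$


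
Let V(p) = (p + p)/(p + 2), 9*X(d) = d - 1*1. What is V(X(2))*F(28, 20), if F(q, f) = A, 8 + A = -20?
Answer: -56/19 ≈ -2.9474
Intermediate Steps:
A = -28 (A = -8 - 20 = -28)
F(q, f) = -28
X(d) = -⅑ + d/9 (X(d) = (d - 1*1)/9 = (d - 1)/9 = (-1 + d)/9 = -⅑ + d/9)
V(p) = 2*p/(2 + p) (V(p) = (2*p)/(2 + p) = 2*p/(2 + p))
V(X(2))*F(28, 20) = (2*(-⅑ + (⅑)*2)/(2 + (-⅑ + (⅑)*2)))*(-28) = (2*(-⅑ + 2/9)/(2 + (-⅑ + 2/9)))*(-28) = (2*(⅑)/(2 + ⅑))*(-28) = (2*(⅑)/(19/9))*(-28) = (2*(⅑)*(9/19))*(-28) = (2/19)*(-28) = -56/19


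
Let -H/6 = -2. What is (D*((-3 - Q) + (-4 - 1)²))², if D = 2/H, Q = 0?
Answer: 121/9 ≈ 13.444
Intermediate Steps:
H = 12 (H = -6*(-2) = 12)
D = ⅙ (D = 2/12 = 2*(1/12) = ⅙ ≈ 0.16667)
(D*((-3 - Q) + (-4 - 1)²))² = (((-3 - 1*0) + (-4 - 1)²)/6)² = (((-3 + 0) + (-5)²)/6)² = ((-3 + 25)/6)² = ((⅙)*22)² = (11/3)² = 121/9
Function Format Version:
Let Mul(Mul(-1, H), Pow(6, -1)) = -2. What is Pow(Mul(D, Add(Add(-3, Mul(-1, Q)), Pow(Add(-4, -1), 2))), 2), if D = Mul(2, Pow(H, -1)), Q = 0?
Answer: Rational(121, 9) ≈ 13.444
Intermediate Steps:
H = 12 (H = Mul(-6, -2) = 12)
D = Rational(1, 6) (D = Mul(2, Pow(12, -1)) = Mul(2, Rational(1, 12)) = Rational(1, 6) ≈ 0.16667)
Pow(Mul(D, Add(Add(-3, Mul(-1, Q)), Pow(Add(-4, -1), 2))), 2) = Pow(Mul(Rational(1, 6), Add(Add(-3, Mul(-1, 0)), Pow(Add(-4, -1), 2))), 2) = Pow(Mul(Rational(1, 6), Add(Add(-3, 0), Pow(-5, 2))), 2) = Pow(Mul(Rational(1, 6), Add(-3, 25)), 2) = Pow(Mul(Rational(1, 6), 22), 2) = Pow(Rational(11, 3), 2) = Rational(121, 9)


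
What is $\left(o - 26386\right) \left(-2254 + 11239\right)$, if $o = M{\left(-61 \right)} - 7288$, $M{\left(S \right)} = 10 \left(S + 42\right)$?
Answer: $-304268040$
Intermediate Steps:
$M{\left(S \right)} = 420 + 10 S$ ($M{\left(S \right)} = 10 \left(42 + S\right) = 420 + 10 S$)
$o = -7478$ ($o = \left(420 + 10 \left(-61\right)\right) - 7288 = \left(420 - 610\right) - 7288 = -190 - 7288 = -7478$)
$\left(o - 26386\right) \left(-2254 + 11239\right) = \left(-7478 - 26386\right) \left(-2254 + 11239\right) = \left(-33864\right) 8985 = -304268040$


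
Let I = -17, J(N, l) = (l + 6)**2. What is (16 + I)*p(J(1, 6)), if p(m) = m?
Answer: -144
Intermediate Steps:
J(N, l) = (6 + l)**2
(16 + I)*p(J(1, 6)) = (16 - 17)*(6 + 6)**2 = -1*12**2 = -1*144 = -144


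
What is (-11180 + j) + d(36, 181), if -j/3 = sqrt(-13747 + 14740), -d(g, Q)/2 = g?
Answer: -11252 - 3*sqrt(993) ≈ -11347.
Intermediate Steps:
d(g, Q) = -2*g
j = -3*sqrt(993) (j = -3*sqrt(-13747 + 14740) = -3*sqrt(993) ≈ -94.536)
(-11180 + j) + d(36, 181) = (-11180 - 3*sqrt(993)) - 2*36 = (-11180 - 3*sqrt(993)) - 72 = -11252 - 3*sqrt(993)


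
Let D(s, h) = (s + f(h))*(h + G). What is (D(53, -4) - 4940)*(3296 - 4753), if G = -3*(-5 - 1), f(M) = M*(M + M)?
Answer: 5463750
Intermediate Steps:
f(M) = 2*M² (f(M) = M*(2*M) = 2*M²)
G = 18 (G = -3*(-6) = 18)
D(s, h) = (18 + h)*(s + 2*h²) (D(s, h) = (s + 2*h²)*(h + 18) = (s + 2*h²)*(18 + h) = (18 + h)*(s + 2*h²))
(D(53, -4) - 4940)*(3296 - 4753) = ((2*(-4)³ + 18*53 + 36*(-4)² - 4*53) - 4940)*(3296 - 4753) = ((2*(-64) + 954 + 36*16 - 212) - 4940)*(-1457) = ((-128 + 954 + 576 - 212) - 4940)*(-1457) = (1190 - 4940)*(-1457) = -3750*(-1457) = 5463750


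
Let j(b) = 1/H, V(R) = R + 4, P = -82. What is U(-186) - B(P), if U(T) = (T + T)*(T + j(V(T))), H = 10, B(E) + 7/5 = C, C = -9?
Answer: 345826/5 ≈ 69165.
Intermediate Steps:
B(E) = -52/5 (B(E) = -7/5 - 9 = -52/5)
V(R) = 4 + R
j(b) = 1/10
U(T) = 2*T*(1/10 + T) (U(T) = (T + T)*(T + 1/10) = (2*T)*(1/10 + T) = 2*T*(1/10 + T))
U(-186) - B(P) = (1/5)*(-186)*(1 + 10*(-186)) - 1*(-52/5) = (1/5)*(-186)*(1 - 1860) + 52/5 = (1/5)*(-186)*(-1859) + 52/5 = 345774/5 + 52/5 = 345826/5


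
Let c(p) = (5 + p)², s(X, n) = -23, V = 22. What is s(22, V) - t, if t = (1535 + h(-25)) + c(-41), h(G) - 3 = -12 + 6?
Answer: -2851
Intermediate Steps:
h(G) = -3 (h(G) = 3 + (-12 + 6) = 3 - 6 = -3)
t = 2828 (t = (1535 - 3) + (5 - 41)² = 1532 + (-36)² = 1532 + 1296 = 2828)
s(22, V) - t = -23 - 1*2828 = -23 - 2828 = -2851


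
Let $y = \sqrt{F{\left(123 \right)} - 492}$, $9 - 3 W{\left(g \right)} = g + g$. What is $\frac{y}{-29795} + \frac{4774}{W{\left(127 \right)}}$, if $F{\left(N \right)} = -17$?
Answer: $- \frac{2046}{35} - \frac{i \sqrt{509}}{29795} \approx -58.457 - 0.00075721 i$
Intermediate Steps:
$W{\left(g \right)} = 3 - \frac{2 g}{3}$ ($W{\left(g \right)} = 3 - \frac{g + g}{3} = 3 - \frac{2 g}{3}$)
$y = i \sqrt{509}$ ($y = \sqrt{-17 - 492} = \sqrt{-509} = i \sqrt{509} \approx 22.561 i$)
$\frac{y}{-29795} + \frac{4774}{W{\left(127 \right)}} = \frac{i \sqrt{509}}{-29795} + \frac{4774}{3 - \frac{254}{3}} = i \sqrt{509} \left(- \frac{1}{29795}\right) + \frac{4774}{3 - \frac{254}{3}} = - \frac{i \sqrt{509}}{29795} + \frac{4774}{- \frac{245}{3}} = - \frac{i \sqrt{509}}{29795} + 4774 \left(- \frac{3}{245}\right) = - \frac{i \sqrt{509}}{29795} - \frac{2046}{35} = - \frac{2046}{35} - \frac{i \sqrt{509}}{29795}$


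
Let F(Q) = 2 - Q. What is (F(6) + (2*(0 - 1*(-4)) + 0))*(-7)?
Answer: -28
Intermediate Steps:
(F(6) + (2*(0 - 1*(-4)) + 0))*(-7) = ((2 - 1*6) + (2*(0 - 1*(-4)) + 0))*(-7) = ((2 - 6) + (2*(0 + 4) + 0))*(-7) = (-4 + (2*4 + 0))*(-7) = (-4 + (8 + 0))*(-7) = (-4 + 8)*(-7) = 4*(-7) = -28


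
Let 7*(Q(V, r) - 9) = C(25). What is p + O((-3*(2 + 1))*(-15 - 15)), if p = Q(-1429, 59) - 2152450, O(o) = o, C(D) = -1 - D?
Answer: -15065223/7 ≈ -2.1522e+6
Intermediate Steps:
Q(V, r) = 37/7 (Q(V, r) = 9 + (-1 - 1*25)/7 = 9 + (-1 - 25)/7 = 9 + (⅐)*(-26) = 9 - 26/7 = 37/7)
p = -15067113/7 (p = 37/7 - 2152450 = -15067113/7 ≈ -2.1524e+6)
p + O((-3*(2 + 1))*(-15 - 15)) = -15067113/7 + (-3*(2 + 1))*(-15 - 15) = -15067113/7 - 3*3*(-30) = -15067113/7 - 9*(-30) = -15067113/7 + 270 = -15065223/7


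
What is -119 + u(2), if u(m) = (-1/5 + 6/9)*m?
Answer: -1771/15 ≈ -118.07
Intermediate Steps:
u(m) = 7*m/15 (u(m) = (-1*1/5 + 6*(1/9))*m = (-1/5 + 2/3)*m = 7*m/15)
-119 + u(2) = -119 + (7/15)*2 = -119 + 14/15 = -1771/15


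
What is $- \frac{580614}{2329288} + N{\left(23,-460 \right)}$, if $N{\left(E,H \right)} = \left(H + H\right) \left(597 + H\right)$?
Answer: $- \frac{146792020067}{1164644} \approx -1.2604 \cdot 10^{5}$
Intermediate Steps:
$N{\left(E,H \right)} = 2 H \left(597 + H\right)$
$- \frac{580614}{2329288} + N{\left(23,-460 \right)} = - \frac{580614}{2329288} + 2 \left(-460\right) \left(597 - 460\right) = \left(-580614\right) \frac{1}{2329288} + 2 \left(-460\right) 137 = - \frac{290307}{1164644} - 126040 = - \frac{146792020067}{1164644}$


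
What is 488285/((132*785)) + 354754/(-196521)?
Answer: 1315525489/452522356 ≈ 2.9071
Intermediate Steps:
488285/((132*785)) + 354754/(-196521) = 488285/103620 + 354754*(-1/196521) = 488285*(1/103620) - 354754/196521 = 97657/20724 - 354754/196521 = 1315525489/452522356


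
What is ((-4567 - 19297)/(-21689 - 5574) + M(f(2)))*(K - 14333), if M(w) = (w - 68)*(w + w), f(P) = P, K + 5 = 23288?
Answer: -64203433600/27263 ≈ -2.3550e+6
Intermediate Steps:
K = 23283 (K = -5 + 23288 = 23283)
M(w) = 2*w*(-68 + w) (M(w) = (-68 + w)*(2*w) = 2*w*(-68 + w))
((-4567 - 19297)/(-21689 - 5574) + M(f(2)))*(K - 14333) = ((-4567 - 19297)/(-21689 - 5574) + 2*2*(-68 + 2))*(23283 - 14333) = (-23864/(-27263) + 2*2*(-66))*8950 = (-23864*(-1/27263) - 264)*8950 = (23864/27263 - 264)*8950 = -7173568/27263*8950 = -64203433600/27263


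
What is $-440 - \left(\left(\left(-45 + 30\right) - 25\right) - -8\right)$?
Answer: $-408$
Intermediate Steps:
$-440 - \left(\left(\left(-45 + 30\right) - 25\right) - -8\right) = -440 - \left(\left(-15 - 25\right) + \left(-77 + 85\right)\right) = -440 - \left(-40 + 8\right) = -440 - -32 = -440 + 32 = -408$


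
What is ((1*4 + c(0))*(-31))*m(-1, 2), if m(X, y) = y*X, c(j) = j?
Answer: 248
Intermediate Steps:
m(X, y) = X*y
((1*4 + c(0))*(-31))*m(-1, 2) = ((1*4 + 0)*(-31))*(-1*2) = ((4 + 0)*(-31))*(-2) = (4*(-31))*(-2) = -124*(-2) = 248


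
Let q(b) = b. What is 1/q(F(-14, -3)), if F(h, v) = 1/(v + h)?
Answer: -17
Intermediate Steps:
F(h, v) = 1/(h + v)
1/q(F(-14, -3)) = 1/(1/(-14 - 3)) = 1/(1/(-17)) = 1/(-1/17) = -17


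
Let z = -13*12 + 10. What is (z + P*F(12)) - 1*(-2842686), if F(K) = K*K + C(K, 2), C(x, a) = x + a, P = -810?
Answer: 2714560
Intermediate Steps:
C(x, a) = a + x
z = -146 (z = -156 + 10 = -146)
F(K) = 2 + K + K² (F(K) = K*K + (2 + K) = K² + (2 + K) = 2 + K + K²)
(z + P*F(12)) - 1*(-2842686) = (-146 - 810*(2 + 12 + 12²)) - 1*(-2842686) = (-146 - 810*(2 + 12 + 144)) + 2842686 = (-146 - 810*158) + 2842686 = (-146 - 127980) + 2842686 = -128126 + 2842686 = 2714560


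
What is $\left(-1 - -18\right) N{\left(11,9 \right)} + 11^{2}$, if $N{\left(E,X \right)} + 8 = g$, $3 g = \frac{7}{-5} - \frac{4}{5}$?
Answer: $- \frac{412}{15} \approx -27.467$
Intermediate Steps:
$g = - \frac{11}{15}$ ($g = \frac{\frac{7}{-5} - \frac{4}{5}}{3} = \frac{7 \left(- \frac{1}{5}\right) - \frac{4}{5}}{3} = \frac{- \frac{7}{5} - \frac{4}{5}}{3} = \frac{1}{3} \left(- \frac{11}{5}\right) = - \frac{11}{15} \approx -0.73333$)
$N{\left(E,X \right)} = - \frac{131}{15}$ ($N{\left(E,X \right)} = -8 - \frac{11}{15} = - \frac{131}{15}$)
$\left(-1 - -18\right) N{\left(11,9 \right)} + 11^{2} = \left(-1 - -18\right) \left(- \frac{131}{15}\right) + 11^{2} = \left(-1 + 18\right) \left(- \frac{131}{15}\right) + 121 = 17 \left(- \frac{131}{15}\right) + 121 = - \frac{2227}{15} + 121 = - \frac{412}{15}$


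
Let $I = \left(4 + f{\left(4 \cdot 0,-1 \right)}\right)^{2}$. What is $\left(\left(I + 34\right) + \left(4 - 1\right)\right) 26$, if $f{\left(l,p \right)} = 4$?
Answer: $2626$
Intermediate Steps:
$I = 64$ ($I = \left(4 + 4\right)^{2} = 8^{2} = 64$)
$\left(\left(I + 34\right) + \left(4 - 1\right)\right) 26 = \left(\left(64 + 34\right) + \left(4 - 1\right)\right) 26 = \left(98 + 3\right) 26 = 101 \cdot 26 = 2626$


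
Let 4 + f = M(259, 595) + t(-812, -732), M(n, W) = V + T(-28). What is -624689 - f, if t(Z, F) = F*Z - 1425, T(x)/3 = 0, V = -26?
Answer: -1217618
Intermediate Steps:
T(x) = 0 (T(x) = 3*0 = 0)
t(Z, F) = -1425 + F*Z
M(n, W) = -26 (M(n, W) = -26 + 0 = -26)
f = 592929 (f = -4 + (-26 + (-1425 - 732*(-812))) = -4 + (-26 + (-1425 + 594384)) = -4 + (-26 + 592959) = -4 + 592933 = 592929)
-624689 - f = -624689 - 1*592929 = -624689 - 592929 = -1217618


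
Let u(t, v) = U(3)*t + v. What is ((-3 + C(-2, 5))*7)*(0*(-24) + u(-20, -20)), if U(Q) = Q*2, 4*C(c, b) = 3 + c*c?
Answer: 1225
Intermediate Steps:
C(c, b) = ¾ + c²/4 (C(c, b) = (3 + c*c)/4 = (3 + c²)/4 = ¾ + c²/4)
U(Q) = 2*Q
u(t, v) = v + 6*t (u(t, v) = (2*3)*t + v = 6*t + v = v + 6*t)
((-3 + C(-2, 5))*7)*(0*(-24) + u(-20, -20)) = ((-3 + (¾ + (¼)*(-2)²))*7)*(0*(-24) + (-20 + 6*(-20))) = ((-3 + (¾ + (¼)*4))*7)*(0 + (-20 - 120)) = ((-3 + (¾ + 1))*7)*(0 - 140) = ((-3 + 7/4)*7)*(-140) = -5/4*7*(-140) = -35/4*(-140) = 1225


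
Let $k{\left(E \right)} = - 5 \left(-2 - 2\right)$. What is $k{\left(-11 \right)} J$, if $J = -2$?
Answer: $-40$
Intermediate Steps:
$k{\left(E \right)} = 20$ ($k{\left(E \right)} = \left(-5\right) \left(-4\right) = 20$)
$k{\left(-11 \right)} J = 20 \left(-2\right) = -40$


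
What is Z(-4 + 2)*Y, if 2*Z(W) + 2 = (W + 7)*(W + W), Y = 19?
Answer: -209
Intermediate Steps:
Z(W) = -1 + W*(7 + W) (Z(W) = -1 + ((W + 7)*(W + W))/2 = -1 + ((7 + W)*(2*W))/2 = -1 + (2*W*(7 + W))/2 = -1 + W*(7 + W))
Z(-4 + 2)*Y = (-1 + (-4 + 2)² + 7*(-4 + 2))*19 = (-1 + (-2)² + 7*(-2))*19 = (-1 + 4 - 14)*19 = -11*19 = -209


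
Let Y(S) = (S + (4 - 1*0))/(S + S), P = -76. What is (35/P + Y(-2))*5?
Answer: -365/76 ≈ -4.8026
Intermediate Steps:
Y(S) = (4 + S)/(2*S) (Y(S) = (S + (4 + 0))/((2*S)) = (S + 4)*(1/(2*S)) = (4 + S)*(1/(2*S)) = (4 + S)/(2*S))
(35/P + Y(-2))*5 = (35/(-76) + (½)*(4 - 2)/(-2))*5 = (35*(-1/76) + (½)*(-½)*2)*5 = (-35/76 - ½)*5 = -73/76*5 = -365/76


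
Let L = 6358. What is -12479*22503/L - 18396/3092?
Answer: -217099186743/4914734 ≈ -44173.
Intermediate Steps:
-12479*22503/L - 18396/3092 = -12479/(6358/22503) - 18396/3092 = -12479/(6358*(1/22503)) - 18396*1/3092 = -12479/6358/22503 - 4599/773 = -12479*22503/6358 - 4599/773 = -280814937/6358 - 4599/773 = -217099186743/4914734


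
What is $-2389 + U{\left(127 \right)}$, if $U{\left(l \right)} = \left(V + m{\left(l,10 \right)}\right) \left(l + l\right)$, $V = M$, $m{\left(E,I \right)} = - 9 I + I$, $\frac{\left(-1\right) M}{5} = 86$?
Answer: $-131929$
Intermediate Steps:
$M = -430$ ($M = \left(-5\right) 86 = -430$)
$m{\left(E,I \right)} = - 8 I$
$V = -430$
$U{\left(l \right)} = - 1020 l$ ($U{\left(l \right)} = \left(-430 - 80\right) \left(l + l\right) = \left(-430 - 80\right) 2 l = - 510 \cdot 2 l = - 1020 l$)
$-2389 + U{\left(127 \right)} = -2389 - 129540 = -131929$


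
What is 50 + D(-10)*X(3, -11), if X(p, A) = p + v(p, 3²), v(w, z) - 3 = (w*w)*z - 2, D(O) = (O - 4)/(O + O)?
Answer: 219/2 ≈ 109.50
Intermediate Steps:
D(O) = (-4 + O)/(2*O) (D(O) = (-4 + O)/((2*O)) = (-4 + O)*(1/(2*O)) = (-4 + O)/(2*O))
v(w, z) = 1 + z*w² (v(w, z) = 3 + ((w*w)*z - 2) = 3 + (w²*z - 2) = 3 + (z*w² - 2) = 3 + (-2 + z*w²) = 1 + z*w²)
X(p, A) = 1 + p + 9*p² (X(p, A) = p + (1 + 3²*p²) = p + (1 + 9*p²) = 1 + p + 9*p²)
50 + D(-10)*X(3, -11) = 50 + ((½)*(-4 - 10)/(-10))*(1 + 3 + 9*3²) = 50 + ((½)*(-⅒)*(-14))*(1 + 3 + 9*9) = 50 + 7*(1 + 3 + 81)/10 = 50 + (7/10)*85 = 50 + 119/2 = 219/2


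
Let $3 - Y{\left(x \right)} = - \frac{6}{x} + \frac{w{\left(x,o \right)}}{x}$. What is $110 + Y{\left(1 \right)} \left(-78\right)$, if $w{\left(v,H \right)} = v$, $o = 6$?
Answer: $-514$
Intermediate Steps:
$Y{\left(x \right)} = 2 + \frac{6}{x}$ ($Y{\left(x \right)} = 3 - \left(- \frac{6}{x} + \frac{x}{x}\right) = 3 - \left(- \frac{6}{x} + 1\right) = 3 - \left(1 - \frac{6}{x}\right) = 2 + \frac{6}{x}$)
$110 + Y{\left(1 \right)} \left(-78\right) = 110 + \left(2 + \frac{6}{1}\right) \left(-78\right) = 110 + \left(2 + 6 \cdot 1\right) \left(-78\right) = 110 + \left(2 + 6\right) \left(-78\right) = 110 + 8 \left(-78\right) = 110 - 624 = -514$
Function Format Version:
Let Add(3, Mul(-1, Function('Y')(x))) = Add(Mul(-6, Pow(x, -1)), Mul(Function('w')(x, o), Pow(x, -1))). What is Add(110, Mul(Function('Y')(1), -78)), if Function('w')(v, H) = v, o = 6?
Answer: -514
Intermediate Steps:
Function('Y')(x) = Add(2, Mul(6, Pow(x, -1))) (Function('Y')(x) = Add(3, Mul(-1, Add(Mul(-6, Pow(x, -1)), Mul(x, Pow(x, -1))))) = Add(3, Mul(-1, Add(Mul(-6, Pow(x, -1)), 1))) = Add(3, Mul(-1, Add(1, Mul(-6, Pow(x, -1))))) = Add(3, Add(-1, Mul(6, Pow(x, -1)))) = Add(2, Mul(6, Pow(x, -1))))
Add(110, Mul(Function('Y')(1), -78)) = Add(110, Mul(Add(2, Mul(6, Pow(1, -1))), -78)) = Add(110, Mul(Add(2, Mul(6, 1)), -78)) = Add(110, Mul(Add(2, 6), -78)) = Add(110, Mul(8, -78)) = Add(110, -624) = -514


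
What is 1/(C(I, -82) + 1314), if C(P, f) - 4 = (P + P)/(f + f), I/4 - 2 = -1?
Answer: 41/54036 ≈ 0.00075875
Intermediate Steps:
I = 4 (I = 8 + 4*(-1) = 8 - 4 = 4)
C(P, f) = 4 + P/f (C(P, f) = 4 + (P + P)/(f + f) = 4 + (2*P)/((2*f)) = 4 + (2*P)*(1/(2*f)) = 4 + P/f)
1/(C(I, -82) + 1314) = 1/((4 + 4/(-82)) + 1314) = 1/((4 + 4*(-1/82)) + 1314) = 1/((4 - 2/41) + 1314) = 1/(162/41 + 1314) = 1/(54036/41) = 41/54036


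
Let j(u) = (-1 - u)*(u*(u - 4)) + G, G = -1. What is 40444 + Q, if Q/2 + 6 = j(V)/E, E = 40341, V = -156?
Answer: 1638804910/40341 ≈ 40624.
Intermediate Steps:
j(u) = -1 + u*(-1 - u)*(-4 + u) (j(u) = (-1 - u)*(u*(u - 4)) - 1 = (-1 - u)*(u*(-4 + u)) - 1 = u*(-1 - u)*(-4 + u) - 1 = -1 + u*(-1 - u)*(-4 + u))
Q = 7253506/40341 (Q = -12 + 2*((-1 - 1*(-156)³ + 3*(-156)² + 4*(-156))/40341) = -12 + 2*((-1 - 1*(-3796416) + 3*24336 - 624)*(1/40341)) = -12 + 2*((-1 + 3796416 + 73008 - 624)*(1/40341)) = -12 + 2*(3868799*(1/40341)) = -12 + 2*(3868799/40341) = -12 + 7737598/40341 = 7253506/40341 ≈ 179.80)
40444 + Q = 40444 + 7253506/40341 = 1638804910/40341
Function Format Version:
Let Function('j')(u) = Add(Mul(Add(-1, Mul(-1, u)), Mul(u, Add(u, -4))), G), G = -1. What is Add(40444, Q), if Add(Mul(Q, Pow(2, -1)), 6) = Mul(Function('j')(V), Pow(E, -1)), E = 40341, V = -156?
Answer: Rational(1638804910, 40341) ≈ 40624.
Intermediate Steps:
Function('j')(u) = Add(-1, Mul(u, Add(-1, Mul(-1, u)), Add(-4, u))) (Function('j')(u) = Add(Mul(Add(-1, Mul(-1, u)), Mul(u, Add(u, -4))), -1) = Add(Mul(Add(-1, Mul(-1, u)), Mul(u, Add(-4, u))), -1) = Add(Mul(u, Add(-1, Mul(-1, u)), Add(-4, u)), -1) = Add(-1, Mul(u, Add(-1, Mul(-1, u)), Add(-4, u))))
Q = Rational(7253506, 40341) (Q = Add(-12, Mul(2, Mul(Add(-1, Mul(-1, Pow(-156, 3)), Mul(3, Pow(-156, 2)), Mul(4, -156)), Pow(40341, -1)))) = Add(-12, Mul(2, Mul(Add(-1, Mul(-1, -3796416), Mul(3, 24336), -624), Rational(1, 40341)))) = Add(-12, Mul(2, Mul(Add(-1, 3796416, 73008, -624), Rational(1, 40341)))) = Add(-12, Mul(2, Mul(3868799, Rational(1, 40341)))) = Add(-12, Mul(2, Rational(3868799, 40341))) = Add(-12, Rational(7737598, 40341)) = Rational(7253506, 40341) ≈ 179.80)
Add(40444, Q) = Add(40444, Rational(7253506, 40341)) = Rational(1638804910, 40341)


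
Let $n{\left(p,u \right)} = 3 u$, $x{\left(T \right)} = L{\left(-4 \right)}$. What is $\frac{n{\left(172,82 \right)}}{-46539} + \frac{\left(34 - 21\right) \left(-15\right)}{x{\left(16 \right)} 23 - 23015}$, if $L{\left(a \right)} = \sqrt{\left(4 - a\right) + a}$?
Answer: $\frac{1141577}{356318097} \approx 0.0032038$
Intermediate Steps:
$L{\left(a \right)} = 2$ ($L{\left(a \right)} = \sqrt{4} = 2$)
$x{\left(T \right)} = 2$
$\frac{n{\left(172,82 \right)}}{-46539} + \frac{\left(34 - 21\right) \left(-15\right)}{x{\left(16 \right)} 23 - 23015} = \frac{3 \cdot 82}{-46539} + \frac{\left(34 - 21\right) \left(-15\right)}{2 \cdot 23 - 23015} = 246 \left(- \frac{1}{46539}\right) + \frac{13 \left(-15\right)}{46 - 23015} = - \frac{82}{15513} - \frac{195}{-22969} = - \frac{82}{15513} - - \frac{195}{22969} = - \frac{82}{15513} + \frac{195}{22969} = \frac{1141577}{356318097}$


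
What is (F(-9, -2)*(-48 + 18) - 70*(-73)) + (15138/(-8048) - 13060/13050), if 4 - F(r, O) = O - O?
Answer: 26188953911/5251320 ≈ 4987.1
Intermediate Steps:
F(r, O) = 4 (F(r, O) = 4 - (O - O) = 4 - 1*0 = 4 + 0 = 4)
(F(-9, -2)*(-48 + 18) - 70*(-73)) + (15138/(-8048) - 13060/13050) = (4*(-48 + 18) - 70*(-73)) + (15138/(-8048) - 13060/13050) = (4*(-30) + 5110) + (15138*(-1/8048) - 13060*1/13050) = (-120 + 5110) + (-7569/4024 - 1306/1305) = 4990 - 15132889/5251320 = 26188953911/5251320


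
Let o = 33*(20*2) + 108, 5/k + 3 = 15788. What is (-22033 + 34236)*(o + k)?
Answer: 55013527991/3157 ≈ 1.7426e+7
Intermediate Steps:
k = 1/3157 (k = 5/(-3 + 15788) = 5/15785 = 5*(1/15785) = 1/3157 ≈ 0.00031676)
o = 1428 (o = 33*40 + 108 = 1320 + 108 = 1428)
(-22033 + 34236)*(o + k) = (-22033 + 34236)*(1428 + 1/3157) = 12203*(4508197/3157) = 55013527991/3157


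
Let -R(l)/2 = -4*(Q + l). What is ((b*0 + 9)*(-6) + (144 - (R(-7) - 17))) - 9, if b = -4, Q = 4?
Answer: 122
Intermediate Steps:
R(l) = 32 + 8*l (R(l) = -(-8)*(4 + l) = -2*(-16 - 4*l) = 32 + 8*l)
((b*0 + 9)*(-6) + (144 - (R(-7) - 17))) - 9 = ((-4*0 + 9)*(-6) + (144 - ((32 + 8*(-7)) - 17))) - 9 = ((0 + 9)*(-6) + (144 - ((32 - 56) - 17))) - 9 = (9*(-6) + (144 - (-24 - 17))) - 9 = (-54 + (144 - 1*(-41))) - 9 = (-54 + (144 + 41)) - 9 = (-54 + 185) - 9 = 131 - 9 = 122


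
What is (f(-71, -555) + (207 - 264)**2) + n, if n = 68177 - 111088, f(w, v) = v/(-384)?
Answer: -5076551/128 ≈ -39661.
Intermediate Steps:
f(w, v) = -v/384 (f(w, v) = v*(-1/384) = -v/384)
n = -42911
(f(-71, -555) + (207 - 264)**2) + n = (-1/384*(-555) + (207 - 264)**2) - 42911 = (185/128 + (-57)**2) - 42911 = (185/128 + 3249) - 42911 = 416057/128 - 42911 = -5076551/128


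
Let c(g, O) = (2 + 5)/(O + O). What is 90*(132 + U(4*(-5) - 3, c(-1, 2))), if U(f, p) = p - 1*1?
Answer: 23895/2 ≈ 11948.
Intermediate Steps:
c(g, O) = 7/(2*O) (c(g, O) = 7/((2*O)) = 7*(1/(2*O)) = 7/(2*O))
U(f, p) = -1 + p (U(f, p) = p - 1 = -1 + p)
90*(132 + U(4*(-5) - 3, c(-1, 2))) = 90*(132 + (-1 + (7/2)/2)) = 90*(132 + (-1 + (7/2)*(1/2))) = 90*(132 + (-1 + 7/4)) = 90*(132 + 3/4) = 90*(531/4) = 23895/2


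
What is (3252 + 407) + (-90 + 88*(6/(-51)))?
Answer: 60497/17 ≈ 3558.6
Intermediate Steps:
(3252 + 407) + (-90 + 88*(6/(-51))) = 3659 + (-90 + 88*(6*(-1/51))) = 3659 + (-90 + 88*(-2/17)) = 3659 + (-90 - 176/17) = 3659 - 1706/17 = 60497/17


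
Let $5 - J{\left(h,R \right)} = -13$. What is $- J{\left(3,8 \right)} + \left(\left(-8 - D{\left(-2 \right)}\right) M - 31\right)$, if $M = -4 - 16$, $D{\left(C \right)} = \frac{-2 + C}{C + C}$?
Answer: $131$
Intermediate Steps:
$J{\left(h,R \right)} = 18$ ($J{\left(h,R \right)} = 5 - -13 = 5 + 13 = 18$)
$D{\left(C \right)} = \frac{-2 + C}{2 C}$
$M = -20$
$- J{\left(3,8 \right)} + \left(\left(-8 - D{\left(-2 \right)}\right) M - 31\right) = \left(-1\right) 18 - \left(31 - \left(-8 - \frac{-2 - 2}{2 \left(-2\right)}\right) \left(-20\right)\right) = -18 - \left(31 - \left(-8 - \frac{1}{2} \left(- \frac{1}{2}\right) \left(-4\right)\right) \left(-20\right)\right) = -18 - \left(31 - \left(-8 - 1\right) \left(-20\right)\right) = -18 - -149 = -18 + \left(180 - 31\right) = -18 + 149 = 131$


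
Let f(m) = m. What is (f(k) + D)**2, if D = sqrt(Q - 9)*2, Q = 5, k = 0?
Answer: -16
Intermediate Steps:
D = 4*I (D = sqrt(5 - 9)*2 = sqrt(-4)*2 = (2*I)*2 = 4*I ≈ 4.0*I)
(f(k) + D)**2 = (0 + 4*I)**2 = (4*I)**2 = -16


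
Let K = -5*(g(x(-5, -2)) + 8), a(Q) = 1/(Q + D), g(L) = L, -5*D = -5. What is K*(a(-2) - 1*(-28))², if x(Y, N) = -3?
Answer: -18225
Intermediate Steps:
D = 1 (D = -⅕*(-5) = 1)
a(Q) = 1/(1 + Q) (a(Q) = 1/(Q + 1) = 1/(1 + Q))
K = -25 (K = -5*(-3 + 8) = -5*5 = -25)
K*(a(-2) - 1*(-28))² = -25*(1/(1 - 2) - 1*(-28))² = -25*(1/(-1) + 28)² = -25*(-1 + 28)² = -25*27² = -25*729 = -18225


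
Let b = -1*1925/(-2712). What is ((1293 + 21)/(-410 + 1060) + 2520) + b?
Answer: 2223535409/881400 ≈ 2522.7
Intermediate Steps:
b = 1925/2712 (b = -1925*(-1/2712) = 1925/2712 ≈ 0.70981)
((1293 + 21)/(-410 + 1060) + 2520) + b = ((1293 + 21)/(-410 + 1060) + 2520) + 1925/2712 = (1314/650 + 2520) + 1925/2712 = (1314*(1/650) + 2520) + 1925/2712 = (657/325 + 2520) + 1925/2712 = 819657/325 + 1925/2712 = 2223535409/881400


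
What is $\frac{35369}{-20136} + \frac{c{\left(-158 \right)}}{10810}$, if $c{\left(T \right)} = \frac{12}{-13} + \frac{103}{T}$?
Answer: $- \frac{39269461001}{22354725432} \approx -1.7567$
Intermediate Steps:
$c{\left(T \right)} = - \frac{12}{13} + \frac{103}{T}$ ($c{\left(T \right)} = 12 \left(- \frac{1}{13}\right) + \frac{103}{T} = - \frac{12}{13} + \frac{103}{T}$)
$\frac{35369}{-20136} + \frac{c{\left(-158 \right)}}{10810} = \frac{35369}{-20136} + \frac{- \frac{12}{13} + \frac{103}{-158}}{10810} = 35369 \left(- \frac{1}{20136}\right) + \left(- \frac{12}{13} + 103 \left(- \frac{1}{158}\right)\right) \frac{1}{10810} = - \frac{35369}{20136} + \left(- \frac{12}{13} - \frac{103}{158}\right) \frac{1}{10810} = - \frac{35369}{20136} - \frac{647}{4440748} = - \frac{39269461001}{22354725432}$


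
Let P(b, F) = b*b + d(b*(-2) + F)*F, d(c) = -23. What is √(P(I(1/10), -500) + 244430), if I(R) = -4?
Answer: √255946 ≈ 505.91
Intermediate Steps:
P(b, F) = b² - 23*F (P(b, F) = b*b - 23*F = b² - 23*F)
√(P(I(1/10), -500) + 244430) = √(((-4)² - 23*(-500)) + 244430) = √((16 + 11500) + 244430) = √(11516 + 244430) = √255946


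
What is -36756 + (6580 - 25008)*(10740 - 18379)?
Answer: 140734736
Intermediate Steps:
-36756 + (6580 - 25008)*(10740 - 18379) = -36756 - 18428*(-7639) = -36756 + 140771492 = 140734736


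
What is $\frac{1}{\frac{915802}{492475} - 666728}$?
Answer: $- \frac{492475}{328345955998} \approx -1.4999 \cdot 10^{-6}$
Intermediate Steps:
$\frac{1}{\frac{915802}{492475} - 666728} = \frac{1}{- \frac{328345955998}{492475}} = - \frac{492475}{328345955998}$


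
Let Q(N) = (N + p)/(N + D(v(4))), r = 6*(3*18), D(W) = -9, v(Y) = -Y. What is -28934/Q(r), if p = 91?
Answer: -1822842/83 ≈ -21962.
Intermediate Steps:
r = 324 (r = 6*54 = 324)
Q(N) = (91 + N)/(-9 + N) (Q(N) = (N + 91)/(N - 9) = (91 + N)/(-9 + N))
-28934/Q(r) = -28934*(-9 + 324)/(91 + 324) = -28934/(415/315) = -28934/((1/315)*415) = -28934/83/63 = -28934*63/83 = -1822842/83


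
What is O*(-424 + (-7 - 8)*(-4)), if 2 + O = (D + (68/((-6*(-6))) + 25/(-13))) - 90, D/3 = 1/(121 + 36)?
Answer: 47326300/1413 ≈ 33494.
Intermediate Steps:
D = 3/157 (D = 3/(121 + 36) = 3/157 ≈ 0.019108)
O = -1690225/18369 (O = -2 + ((3/157 + (68/((-6*(-6))) + 25/(-13))) - 90) = -2 + ((3/157 + (68/36 + 25*(-1/13))) - 90) = -2 + ((3/157 + (68*(1/36) - 25/13)) - 90) = -2 + ((3/157 + (17/9 - 25/13)) - 90) = -2 + ((3/157 - 4/117) - 90) = -2 + (-277/18369 - 90) = -2 - 1653487/18369 = -1690225/18369 ≈ -92.015)
O*(-424 + (-7 - 8)*(-4)) = -1690225*(-424 + (-7 - 8)*(-4))/18369 = -1690225*(-424 - 15*(-4))/18369 = -1690225*(-424 + 60)/18369 = -1690225/18369*(-364) = 47326300/1413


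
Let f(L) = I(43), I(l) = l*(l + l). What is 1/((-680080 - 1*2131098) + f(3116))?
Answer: -1/2807480 ≈ -3.5619e-7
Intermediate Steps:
I(l) = 2*l² (I(l) = l*(2*l) = 2*l²)
f(L) = 3698 (f(L) = 2*43² = 2*1849 = 3698)
1/((-680080 - 1*2131098) + f(3116)) = 1/((-680080 - 1*2131098) + 3698) = 1/((-680080 - 2131098) + 3698) = 1/(-2811178 + 3698) = 1/(-2807480) = -1/2807480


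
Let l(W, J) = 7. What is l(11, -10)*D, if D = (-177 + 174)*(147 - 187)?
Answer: 840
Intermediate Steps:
D = 120 (D = -3*(-40) = 120)
l(11, -10)*D = 7*120 = 840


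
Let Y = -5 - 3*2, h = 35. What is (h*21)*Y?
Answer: -8085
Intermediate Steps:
Y = -11 (Y = -5 - 6 = -11)
(h*21)*Y = (35*21)*(-11) = 735*(-11) = -8085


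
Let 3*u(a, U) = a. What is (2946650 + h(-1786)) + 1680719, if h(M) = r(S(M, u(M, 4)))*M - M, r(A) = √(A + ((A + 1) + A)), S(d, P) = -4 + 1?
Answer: 4629155 - 3572*I*√2 ≈ 4.6292e+6 - 5051.6*I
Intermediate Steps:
u(a, U) = a/3
S(d, P) = -3
r(A) = √(1 + 3*A) (r(A) = √(A + ((1 + A) + A)) = √(A + (1 + 2*A)) = √(1 + 3*A))
h(M) = -M + 2*I*M*√2 (h(M) = √(1 + 3*(-3))*M - M = √(1 - 9)*M - M = √(-8)*M - M = (2*I*√2)*M - M = 2*I*M*√2 - M = -M + 2*I*M*√2)
(2946650 + h(-1786)) + 1680719 = (2946650 - 1786*(-1 + 2*I*√2)) + 1680719 = (2946650 + (1786 - 3572*I*√2)) + 1680719 = (2948436 - 3572*I*√2) + 1680719 = 4629155 - 3572*I*√2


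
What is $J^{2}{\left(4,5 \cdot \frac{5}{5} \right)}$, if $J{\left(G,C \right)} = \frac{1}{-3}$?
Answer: $\frac{1}{9} \approx 0.11111$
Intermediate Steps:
$J{\left(G,C \right)} = - \frac{1}{3}$
$J^{2}{\left(4,5 \cdot \frac{5}{5} \right)} = \left(- \frac{1}{3}\right)^{2} = \frac{1}{9}$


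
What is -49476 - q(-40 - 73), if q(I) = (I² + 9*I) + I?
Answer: -61115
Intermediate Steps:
q(I) = I² + 10*I
-49476 - q(-40 - 73) = -49476 - (-40 - 73)*(10 + (-40 - 73)) = -49476 - (-113)*(10 - 113) = -49476 - (-113)*(-103) = -49476 - 1*11639 = -49476 - 11639 = -61115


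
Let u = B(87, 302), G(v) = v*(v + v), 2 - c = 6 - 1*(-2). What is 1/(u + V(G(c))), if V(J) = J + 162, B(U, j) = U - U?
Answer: 1/234 ≈ 0.0042735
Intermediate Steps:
c = -6 (c = 2 - (6 - 1*(-2)) = 2 - (6 + 2) = 2 - 1*8 = 2 - 8 = -6)
B(U, j) = 0
G(v) = 2*v² (G(v) = v*(2*v) = 2*v²)
V(J) = 162 + J
u = 0
1/(u + V(G(c))) = 1/(0 + (162 + 2*(-6)²)) = 1/(0 + (162 + 2*36)) = 1/(0 + (162 + 72)) = 1/(0 + 234) = 1/234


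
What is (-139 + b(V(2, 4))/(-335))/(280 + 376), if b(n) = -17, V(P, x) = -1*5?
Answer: -11637/54940 ≈ -0.21181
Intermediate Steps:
V(P, x) = -5
(-139 + b(V(2, 4))/(-335))/(280 + 376) = (-139 - 17/(-335))/(280 + 376) = (-139 - 17*(-1/335))/656 = (-139 + 17/335)*(1/656) = -46548/335*1/656 = -11637/54940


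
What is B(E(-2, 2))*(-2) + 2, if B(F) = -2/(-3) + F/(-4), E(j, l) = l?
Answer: 5/3 ≈ 1.6667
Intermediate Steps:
B(F) = ⅔ - F/4 (B(F) = -2*(-⅓) + F*(-¼) = ⅔ - F/4)
B(E(-2, 2))*(-2) + 2 = (⅔ - ¼*2)*(-2) + 2 = (⅔ - ½)*(-2) + 2 = (⅙)*(-2) + 2 = -⅓ + 2 = 5/3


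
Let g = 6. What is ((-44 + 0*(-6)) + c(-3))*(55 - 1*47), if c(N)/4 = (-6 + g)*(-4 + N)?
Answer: -352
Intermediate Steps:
c(N) = 0 (c(N) = 4*((-6 + 6)*(-4 + N)) = 4*(0*(-4 + N)) = 4*0 = 0)
((-44 + 0*(-6)) + c(-3))*(55 - 1*47) = ((-44 + 0*(-6)) + 0)*(55 - 1*47) = ((-44 + 0) + 0)*(55 - 47) = (-44 + 0)*8 = -44*8 = -352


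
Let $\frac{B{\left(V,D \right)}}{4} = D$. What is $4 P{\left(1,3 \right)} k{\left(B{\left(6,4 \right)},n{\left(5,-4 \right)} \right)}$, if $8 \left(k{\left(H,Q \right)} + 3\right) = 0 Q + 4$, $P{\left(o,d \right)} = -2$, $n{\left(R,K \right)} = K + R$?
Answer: $20$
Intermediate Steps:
$B{\left(V,D \right)} = 4 D$
$k{\left(H,Q \right)} = - \frac{5}{2}$ ($k{\left(H,Q \right)} = -3 + \frac{0 Q + 4}{8} = -3 + \frac{0 + 4}{8} = -3 + \frac{1}{8} \cdot 4 = -3 + \frac{1}{2} = - \frac{5}{2}$)
$4 P{\left(1,3 \right)} k{\left(B{\left(6,4 \right)},n{\left(5,-4 \right)} \right)} = 4 \left(-2\right) \left(- \frac{5}{2}\right) = \left(-8\right) \left(- \frac{5}{2}\right) = 20$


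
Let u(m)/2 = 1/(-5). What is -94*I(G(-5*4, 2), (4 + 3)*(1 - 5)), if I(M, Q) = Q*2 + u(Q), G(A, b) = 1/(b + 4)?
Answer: 26508/5 ≈ 5301.6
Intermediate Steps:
u(m) = -2/5 (u(m) = 2*(1/(-5)) = 2*(1*(-1/5)) = 2*(-1/5) = -2/5)
G(A, b) = 1/(4 + b)
I(M, Q) = -2/5 + 2*Q (I(M, Q) = Q*2 - 2/5 = 2*Q - 2/5 = -2/5 + 2*Q)
-94*I(G(-5*4, 2), (4 + 3)*(1 - 5)) = -94*(-2/5 + 2*((4 + 3)*(1 - 5))) = -94*(-2/5 + 2*(7*(-4))) = -94*(-2/5 + 2*(-28)) = -94*(-2/5 - 56) = -94*(-282/5) = 26508/5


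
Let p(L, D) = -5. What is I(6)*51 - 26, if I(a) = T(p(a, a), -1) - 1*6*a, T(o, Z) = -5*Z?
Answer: -1607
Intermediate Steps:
I(a) = 5 - 6*a (I(a) = -5*(-1) - 1*6*a = 5 - 6*a)
I(6)*51 - 26 = (5 - 6*6)*51 - 26 = (5 - 36)*51 - 26 = -31*51 - 26 = -1581 - 26 = -1607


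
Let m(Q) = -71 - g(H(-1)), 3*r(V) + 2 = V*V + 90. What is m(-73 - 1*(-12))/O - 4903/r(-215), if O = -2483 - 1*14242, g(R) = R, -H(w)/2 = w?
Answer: -242627176/774584925 ≈ -0.31324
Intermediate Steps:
H(w) = -2*w
r(V) = 88/3 + V**2/3 (r(V) = -2/3 + (V*V + 90)/3 = -2/3 + (V**2 + 90)/3 = -2/3 + (90 + V**2)/3 = -2/3 + (30 + V**2/3) = 88/3 + V**2/3)
O = -16725 (O = -2483 - 14242 = -16725)
m(Q) = -73 (m(Q) = -71 - (-2)*(-1) = -71 - 1*2 = -71 - 2 = -73)
m(-73 - 1*(-12))/O - 4903/r(-215) = -73/(-16725) - 4903/(88/3 + (1/3)*(-215)**2) = -73*(-1/16725) - 4903/(88/3 + (1/3)*46225) = 73/16725 - 4903/(88/3 + 46225/3) = 73/16725 - 4903/46313/3 = 73/16725 - 4903*3/46313 = 73/16725 - 14709/46313 = -242627176/774584925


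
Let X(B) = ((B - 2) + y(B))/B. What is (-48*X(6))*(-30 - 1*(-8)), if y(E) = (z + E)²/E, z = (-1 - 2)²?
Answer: 7304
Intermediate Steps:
z = 9 (z = (-3)² = 9)
y(E) = (9 + E)²/E
X(B) = (-2 + B + (9 + B)²/B)/B (X(B) = ((B - 2) + (9 + B)²/B)/B = ((-2 + B) + (9 + B)²/B)/B = (-2 + B + (9 + B)²/B)/B)
(-48*X(6))*(-30 - 1*(-8)) = (-48*((9 + 6)² + 6*(-2 + 6))/6²)*(-30 - 1*(-8)) = (-4*(15² + 6*4)/3)*(-30 + 8) = -4*(225 + 24)/3*(-22) = -4*249/3*(-22) = -48*83/12*(-22) = -332*(-22) = 7304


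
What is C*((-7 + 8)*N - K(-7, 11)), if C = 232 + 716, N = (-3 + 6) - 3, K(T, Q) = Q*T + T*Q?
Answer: 145992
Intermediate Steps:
K(T, Q) = 2*Q*T (K(T, Q) = Q*T + Q*T = 2*Q*T)
N = 0 (N = 3 - 3 = 0)
C = 948
C*((-7 + 8)*N - K(-7, 11)) = 948*((-7 + 8)*0 - 2*11*(-7)) = 948*(1*0 - 1*(-154)) = 948*(0 + 154) = 948*154 = 145992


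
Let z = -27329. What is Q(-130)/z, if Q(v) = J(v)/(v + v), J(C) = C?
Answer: -1/54658 ≈ -1.8296e-5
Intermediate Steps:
Q(v) = ½ (Q(v) = v/(v + v) = v/((2*v)) = v*(1/(2*v)) = ½)
Q(-130)/z = (½)/(-27329) = (½)*(-1/27329) = -1/54658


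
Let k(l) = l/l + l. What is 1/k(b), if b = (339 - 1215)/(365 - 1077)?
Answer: 178/397 ≈ 0.44836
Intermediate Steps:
b = 219/178 (b = -876/(-712) = -876*(-1/712) = 219/178 ≈ 1.2303)
k(l) = 1 + l
1/k(b) = 1/(1 + 219/178) = 1/(397/178) = 178/397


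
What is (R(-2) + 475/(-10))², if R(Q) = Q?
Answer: 9801/4 ≈ 2450.3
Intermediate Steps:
(R(-2) + 475/(-10))² = (-2 + 475/(-10))² = (-2 + 475*(-⅒))² = (-2 - 95/2)² = (-99/2)² = 9801/4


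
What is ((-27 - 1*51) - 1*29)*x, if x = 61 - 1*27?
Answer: -3638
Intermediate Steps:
x = 34 (x = 61 - 27 = 34)
((-27 - 1*51) - 1*29)*x = ((-27 - 1*51) - 1*29)*34 = ((-27 - 51) - 29)*34 = (-78 - 29)*34 = -107*34 = -3638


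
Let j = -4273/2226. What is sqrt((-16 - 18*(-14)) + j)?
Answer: sqrt(1159886238)/2226 ≈ 15.300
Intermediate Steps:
j = -4273/2226 (j = -4273*1/2226 = -4273/2226 ≈ -1.9196)
sqrt((-16 - 18*(-14)) + j) = sqrt((-16 - 18*(-14)) - 4273/2226) = sqrt((-16 + 252) - 4273/2226) = sqrt(236 - 4273/2226) = sqrt(521063/2226) = sqrt(1159886238)/2226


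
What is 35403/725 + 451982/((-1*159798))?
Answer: 2664820822/57926775 ≈ 46.003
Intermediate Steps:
35403/725 + 451982/((-1*159798)) = 35403*(1/725) + 451982/(-159798) = 35403/725 + 451982*(-1/159798) = 35403/725 - 225991/79899 = 2664820822/57926775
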